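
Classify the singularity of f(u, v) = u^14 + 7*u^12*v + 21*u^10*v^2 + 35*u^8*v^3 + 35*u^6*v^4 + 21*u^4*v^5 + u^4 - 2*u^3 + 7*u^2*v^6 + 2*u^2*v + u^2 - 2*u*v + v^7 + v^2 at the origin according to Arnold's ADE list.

A6

The Hessian of f at 0 has rank 1. Corank 1: A-series; mu = 6 gives A_6.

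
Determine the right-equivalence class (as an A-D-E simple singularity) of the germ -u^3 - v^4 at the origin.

E_6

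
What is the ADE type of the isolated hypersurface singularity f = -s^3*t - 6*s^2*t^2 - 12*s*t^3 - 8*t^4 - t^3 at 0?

E_{7}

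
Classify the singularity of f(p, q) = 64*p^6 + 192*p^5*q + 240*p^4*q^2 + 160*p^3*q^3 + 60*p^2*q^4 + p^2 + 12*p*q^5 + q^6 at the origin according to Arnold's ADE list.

A5

The Hessian of f at 0 has rank 1. Corank 1: A-series; mu = 5 gives A_5.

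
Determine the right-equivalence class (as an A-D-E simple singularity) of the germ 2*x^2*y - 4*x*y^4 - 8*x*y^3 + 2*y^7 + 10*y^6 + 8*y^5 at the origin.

D7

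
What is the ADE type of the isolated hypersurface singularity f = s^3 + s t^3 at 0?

E_7

The Hessian of f at 0 is [[0, 0], [0, 0]] with rank 0, so corank 2. A Groebner basis of the Jacobian ideal J(f) in C{s,t} is {s^3, s*t^2, 3*s^2 + t^3}; counting standard monomials gives mu = 7. Corank 2; j^3 = s^3 is a perfect cube, so E-series; the 4-jet and mu = 7 give E_7.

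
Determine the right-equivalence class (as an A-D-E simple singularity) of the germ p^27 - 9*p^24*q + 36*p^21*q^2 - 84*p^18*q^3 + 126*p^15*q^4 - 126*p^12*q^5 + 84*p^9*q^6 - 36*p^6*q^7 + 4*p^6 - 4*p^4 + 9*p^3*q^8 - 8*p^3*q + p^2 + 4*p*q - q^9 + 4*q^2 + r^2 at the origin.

A_{8}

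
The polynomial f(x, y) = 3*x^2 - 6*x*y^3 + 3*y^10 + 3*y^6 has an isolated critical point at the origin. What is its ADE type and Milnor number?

The Hessian of f at 0 has rank 1. Corank 1: A-series; mu = 9 gives A_9.

Type A9, Milnor number mu = 9.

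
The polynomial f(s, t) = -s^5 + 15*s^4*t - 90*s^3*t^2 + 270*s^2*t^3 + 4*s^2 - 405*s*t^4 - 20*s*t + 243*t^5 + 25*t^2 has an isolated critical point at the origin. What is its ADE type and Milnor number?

Type A_{4}, Milnor number mu = 4.

The Hessian of f at 0 has rank 1. Corank 1: A-series; mu = 4 gives A_4.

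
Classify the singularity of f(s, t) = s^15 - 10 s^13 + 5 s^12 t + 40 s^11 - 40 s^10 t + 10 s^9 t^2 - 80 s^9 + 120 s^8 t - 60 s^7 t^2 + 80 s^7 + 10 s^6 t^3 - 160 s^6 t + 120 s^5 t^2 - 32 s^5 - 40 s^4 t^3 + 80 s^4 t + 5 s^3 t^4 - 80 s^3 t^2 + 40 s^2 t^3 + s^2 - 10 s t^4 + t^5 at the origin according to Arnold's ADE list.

The Hessian of f at 0 is [[2, 0], [0, 0]] with rank 1, so corank 1. A Groebner basis of the Jacobian ideal J(f) in C{s,t} is {t^4, s}; counting standard monomials gives mu = 4. Corank 1: A-series; mu = 4 gives A_4.

A4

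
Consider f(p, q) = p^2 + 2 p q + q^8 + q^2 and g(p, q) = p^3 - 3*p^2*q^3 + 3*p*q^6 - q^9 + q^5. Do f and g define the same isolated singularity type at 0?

No.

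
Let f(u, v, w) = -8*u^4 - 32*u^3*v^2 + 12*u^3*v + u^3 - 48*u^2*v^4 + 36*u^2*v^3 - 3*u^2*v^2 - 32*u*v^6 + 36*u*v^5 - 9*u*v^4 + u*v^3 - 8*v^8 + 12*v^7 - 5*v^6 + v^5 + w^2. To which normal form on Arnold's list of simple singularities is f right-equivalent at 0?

The Hessian of f at 0 has rank 1. Corank 2; j^3 = u^3 is a perfect cube, so E-series; the 4-jet and mu = 7 give E_7.

E_7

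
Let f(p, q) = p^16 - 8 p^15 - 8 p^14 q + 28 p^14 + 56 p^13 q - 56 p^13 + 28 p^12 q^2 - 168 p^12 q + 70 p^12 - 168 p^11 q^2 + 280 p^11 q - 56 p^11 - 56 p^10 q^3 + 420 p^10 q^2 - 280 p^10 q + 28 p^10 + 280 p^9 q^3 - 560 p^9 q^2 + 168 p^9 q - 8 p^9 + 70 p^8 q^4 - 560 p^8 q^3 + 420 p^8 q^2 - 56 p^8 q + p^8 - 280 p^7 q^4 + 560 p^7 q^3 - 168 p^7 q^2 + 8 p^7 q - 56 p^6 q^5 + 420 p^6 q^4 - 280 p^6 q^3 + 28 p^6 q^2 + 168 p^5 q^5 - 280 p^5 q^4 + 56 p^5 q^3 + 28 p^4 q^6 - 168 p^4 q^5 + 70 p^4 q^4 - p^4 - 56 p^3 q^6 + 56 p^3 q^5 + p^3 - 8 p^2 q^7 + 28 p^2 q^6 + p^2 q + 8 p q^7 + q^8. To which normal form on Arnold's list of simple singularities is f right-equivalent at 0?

D_9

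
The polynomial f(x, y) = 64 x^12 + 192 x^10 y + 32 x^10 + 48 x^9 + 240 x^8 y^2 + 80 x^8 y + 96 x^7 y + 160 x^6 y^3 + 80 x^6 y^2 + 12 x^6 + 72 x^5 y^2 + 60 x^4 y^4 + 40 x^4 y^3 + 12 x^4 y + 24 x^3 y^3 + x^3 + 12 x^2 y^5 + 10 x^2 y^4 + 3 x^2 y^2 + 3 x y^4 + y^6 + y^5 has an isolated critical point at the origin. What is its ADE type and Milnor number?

Type E_8, Milnor number mu = 8.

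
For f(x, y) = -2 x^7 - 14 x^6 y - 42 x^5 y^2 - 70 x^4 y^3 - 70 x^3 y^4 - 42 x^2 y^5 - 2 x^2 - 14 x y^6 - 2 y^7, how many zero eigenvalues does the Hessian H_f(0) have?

1

Hessian at 0 has rank 1.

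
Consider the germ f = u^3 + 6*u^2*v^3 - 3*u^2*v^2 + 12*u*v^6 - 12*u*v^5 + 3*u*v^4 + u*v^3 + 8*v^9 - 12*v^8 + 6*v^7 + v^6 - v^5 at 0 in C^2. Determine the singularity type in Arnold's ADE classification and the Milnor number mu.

Type E_7, Milnor number mu = 7.

The Hessian of f at 0 has rank 0. Corank 2; j^3 = u^3 is a perfect cube, so E-series; the 4-jet and mu = 7 give E_7.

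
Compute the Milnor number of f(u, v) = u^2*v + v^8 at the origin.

9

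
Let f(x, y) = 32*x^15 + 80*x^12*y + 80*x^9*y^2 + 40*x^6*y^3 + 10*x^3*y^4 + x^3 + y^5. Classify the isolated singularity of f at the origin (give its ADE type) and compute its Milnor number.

Type E8, Milnor number mu = 8.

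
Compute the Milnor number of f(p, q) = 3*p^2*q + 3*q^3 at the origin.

The Hessian of f at 0 is [[0, 0], [0, 0]] with rank 0, so corank 2. A Groebner basis of the Jacobian ideal J(f) in C{p,q} is {q^3, p^2 + 3*q^2, p*q}; counting standard monomials gives mu = 4. Corank 2; j^3 = 3*q*(p^2 + q^2) splits into three distinct lines over C (the quadratic factor has nonzero discriminant), so D_4.

4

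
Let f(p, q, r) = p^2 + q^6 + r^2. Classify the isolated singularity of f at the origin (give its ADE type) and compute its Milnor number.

Type A_{5}, Milnor number mu = 5.

The Hessian of f at 0 is [[2, 0, 0], [0, 0, 0], [0, 0, 2]] with rank 2, so corank 1. A Groebner basis of the Jacobian ideal J(f) in C{p,q,r} is {q^5, p, r}; counting standard monomials gives mu = 5. Corank 1: A-series; mu = 5 gives A_5.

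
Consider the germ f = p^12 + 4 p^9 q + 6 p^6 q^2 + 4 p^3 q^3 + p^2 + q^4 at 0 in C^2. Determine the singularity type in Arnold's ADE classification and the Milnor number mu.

Type A_3, Milnor number mu = 3.

The Hessian of f at 0 is [[2, 0], [0, 0]] with rank 1, so corank 1. A Groebner basis of the Jacobian ideal J(f) in C{p,q} is {q^3, p}; counting standard monomials gives mu = 3. Corank 1: A-series; mu = 3 gives A_3.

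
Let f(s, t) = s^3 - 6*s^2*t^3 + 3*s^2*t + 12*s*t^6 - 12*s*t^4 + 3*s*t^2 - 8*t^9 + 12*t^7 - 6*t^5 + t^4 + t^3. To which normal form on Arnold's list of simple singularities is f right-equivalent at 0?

The Hessian of f at 0 is [[0, 0], [0, 0]] with rank 0, so corank 2. A Groebner basis of the Jacobian ideal J(f) in C{s,t} is {t^3, s^2 + 2*s*t + t^2}; counting standard monomials gives mu = 6. Corank 2; j^3 = (s + t)^3 is a perfect cube, so E-series; the 4-jet and mu = 6 give E_6.

E6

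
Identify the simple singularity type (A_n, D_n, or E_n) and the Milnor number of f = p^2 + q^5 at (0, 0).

Type A_4, Milnor number mu = 4.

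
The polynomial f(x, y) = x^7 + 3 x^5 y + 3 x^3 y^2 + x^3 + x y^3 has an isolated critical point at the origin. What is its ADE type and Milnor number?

Type E_{7}, Milnor number mu = 7.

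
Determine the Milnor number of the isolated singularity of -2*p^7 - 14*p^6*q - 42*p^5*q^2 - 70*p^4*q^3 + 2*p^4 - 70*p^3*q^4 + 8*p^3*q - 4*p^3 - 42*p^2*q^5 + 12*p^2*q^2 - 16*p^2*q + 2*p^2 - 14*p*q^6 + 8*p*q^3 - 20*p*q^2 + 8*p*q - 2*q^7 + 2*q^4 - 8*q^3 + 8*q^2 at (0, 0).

The Hessian of f at 0 is [[4, 8], [8, 16]] with rank 1, so corank 1. A Groebner basis of the Jacobian ideal J(f) in C{p,q} is {14*p*q/3 + 5*p/3 + q^4 - 4*q^3/3 + 23*q^2/3 + 10*q/3, p*q^2 + 4*p*q/3 + p/3 + 4*q^3/3 + 7*q^2/3 + 2*q/3, p^2 + 2*p*q - p + q^2 - 2*q}; counting standard monomials gives mu = 6. Corank 1: A-series; mu = 6 gives A_6.

6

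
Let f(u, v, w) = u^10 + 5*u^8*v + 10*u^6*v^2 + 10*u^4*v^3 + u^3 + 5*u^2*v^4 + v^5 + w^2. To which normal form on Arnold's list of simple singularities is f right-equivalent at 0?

The Hessian of f at 0 has rank 1. Corank 2; j^3 = u^3 is a perfect cube, so E-series; the 5-jet and mu = 8 give E_8.

E8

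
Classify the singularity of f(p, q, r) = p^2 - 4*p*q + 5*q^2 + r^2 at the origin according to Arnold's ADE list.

A1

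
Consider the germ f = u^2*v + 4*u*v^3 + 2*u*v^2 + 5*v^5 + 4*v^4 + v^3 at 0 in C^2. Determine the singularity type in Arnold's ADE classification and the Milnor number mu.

The Hessian of f at 0 is [[0, 0], [0, 0]] with rank 0, so corank 2. A Groebner basis of the Jacobian ideal J(f) in C{u,v} is {u^3 - 6*u^2 - 25*u*v/2 - 13*v^2/2, u^2*v + 4*u^2 + 17*u*v/2 + 9*v^2/2, -2*u^2 + u*v^2 - 9*u*v/2 - 5*v^2/2, u*v/2 + v^3 + v^2/2}; counting standard monomials gives mu = 6. Corank 2; j^3 = v*(u + v)^2 has shape L^2 M (L != M), so D-series; mu = 6 gives D_6.

Type D6, Milnor number mu = 6.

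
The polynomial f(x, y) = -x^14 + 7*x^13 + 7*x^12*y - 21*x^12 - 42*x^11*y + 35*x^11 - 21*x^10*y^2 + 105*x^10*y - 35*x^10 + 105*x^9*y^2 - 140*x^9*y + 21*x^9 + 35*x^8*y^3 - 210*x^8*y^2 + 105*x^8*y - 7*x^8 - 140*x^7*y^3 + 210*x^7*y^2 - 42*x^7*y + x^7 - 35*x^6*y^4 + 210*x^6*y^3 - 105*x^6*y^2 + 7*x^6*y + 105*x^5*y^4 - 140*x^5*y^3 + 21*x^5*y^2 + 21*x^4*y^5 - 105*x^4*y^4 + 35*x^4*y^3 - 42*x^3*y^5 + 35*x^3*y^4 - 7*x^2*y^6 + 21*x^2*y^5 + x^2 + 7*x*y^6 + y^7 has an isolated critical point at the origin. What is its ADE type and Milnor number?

Type A6, Milnor number mu = 6.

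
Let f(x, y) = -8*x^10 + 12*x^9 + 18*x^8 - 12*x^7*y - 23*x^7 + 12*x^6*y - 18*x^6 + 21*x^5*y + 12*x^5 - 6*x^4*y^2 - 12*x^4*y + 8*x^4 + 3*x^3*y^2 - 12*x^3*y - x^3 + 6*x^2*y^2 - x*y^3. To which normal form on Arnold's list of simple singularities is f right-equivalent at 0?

The Hessian of f at 0 has rank 0. Corank 2; j^3 = -x^3 is a perfect cube, so E-series; the 4-jet and mu = 7 give E_7.

E_{7}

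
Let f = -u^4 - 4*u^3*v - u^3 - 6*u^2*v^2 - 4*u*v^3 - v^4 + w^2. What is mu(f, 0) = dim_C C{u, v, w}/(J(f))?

The Hessian of f at 0 is [[0, 0, 0], [0, 0, 0], [0, 0, 2]] with rank 1, so corank 2. A Groebner basis of the Jacobian ideal J(f) in C{u,v,w} is {v^4, u*v^2 + v^3/3, u^2, w}; counting standard monomials gives mu = 6. Corank 2; j^3 = -u^3 is a perfect cube, so E-series; the 4-jet and mu = 6 give E_6.

6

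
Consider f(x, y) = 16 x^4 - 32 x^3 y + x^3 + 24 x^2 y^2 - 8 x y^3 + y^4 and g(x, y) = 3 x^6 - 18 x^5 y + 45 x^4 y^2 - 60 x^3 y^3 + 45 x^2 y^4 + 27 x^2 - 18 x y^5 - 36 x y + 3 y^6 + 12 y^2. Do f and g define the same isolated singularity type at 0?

No.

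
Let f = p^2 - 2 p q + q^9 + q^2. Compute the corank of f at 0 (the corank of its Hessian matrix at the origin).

1

The Hessian at 0 is [[2, -2], [-2, 2]] of rank 1; hence corank 1.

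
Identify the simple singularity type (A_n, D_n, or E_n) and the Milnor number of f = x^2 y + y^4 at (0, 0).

The Hessian of f at 0 has rank 0. Corank 2; j^3 = x^2*y has shape L^2 M (L != M), so D-series; mu = 5 gives D_5.

Type D_5, Milnor number mu = 5.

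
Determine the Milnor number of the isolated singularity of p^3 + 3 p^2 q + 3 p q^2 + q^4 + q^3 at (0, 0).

6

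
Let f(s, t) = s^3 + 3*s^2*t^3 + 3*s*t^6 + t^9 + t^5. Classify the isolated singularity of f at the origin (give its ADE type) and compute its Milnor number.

The Hessian of f at 0 has rank 0. Corank 2; j^3 = s^3 is a perfect cube, so E-series; the 5-jet and mu = 8 give E_8.

Type E_8, Milnor number mu = 8.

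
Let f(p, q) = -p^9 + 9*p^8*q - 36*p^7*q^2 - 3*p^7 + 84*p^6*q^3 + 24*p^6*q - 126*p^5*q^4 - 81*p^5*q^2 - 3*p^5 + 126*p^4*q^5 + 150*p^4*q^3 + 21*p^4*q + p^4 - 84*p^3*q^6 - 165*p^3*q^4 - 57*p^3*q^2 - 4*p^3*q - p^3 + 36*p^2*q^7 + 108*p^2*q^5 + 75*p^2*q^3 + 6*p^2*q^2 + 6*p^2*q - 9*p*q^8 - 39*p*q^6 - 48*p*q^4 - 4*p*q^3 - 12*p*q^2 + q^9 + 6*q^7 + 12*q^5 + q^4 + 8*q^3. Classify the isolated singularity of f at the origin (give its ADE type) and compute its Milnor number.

Type E_6, Milnor number mu = 6.

The Hessian of f at 0 has rank 0. Corank 2; j^3 = -(p - 2*q)^3 is a perfect cube, so E-series; the 4-jet and mu = 6 give E_6.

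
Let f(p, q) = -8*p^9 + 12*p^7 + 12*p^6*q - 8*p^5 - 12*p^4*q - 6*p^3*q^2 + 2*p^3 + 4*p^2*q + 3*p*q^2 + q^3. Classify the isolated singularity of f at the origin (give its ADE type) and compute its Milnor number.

The Hessian of f at 0 has rank 0. Corank 2; j^3 = (p + q)*(2*p^2 + 2*p*q + q^2) splits into three distinct lines over C (the quadratic factor has nonzero discriminant), so D_4.

Type D_4, Milnor number mu = 4.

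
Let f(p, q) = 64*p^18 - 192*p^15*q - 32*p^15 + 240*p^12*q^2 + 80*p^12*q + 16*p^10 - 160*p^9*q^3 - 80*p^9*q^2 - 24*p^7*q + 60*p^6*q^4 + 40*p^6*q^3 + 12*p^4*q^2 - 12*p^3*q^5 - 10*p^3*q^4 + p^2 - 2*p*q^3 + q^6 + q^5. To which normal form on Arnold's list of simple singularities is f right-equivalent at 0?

The Hessian of f at 0 is [[2, 0], [0, 0]] with rank 1, so corank 1. A Groebner basis of the Jacobian ideal J(f) in C{p,q} is {-p + q^3, p^2, p*q}; counting standard monomials gives mu = 4. Corank 1: A-series; mu = 4 gives A_4.

A4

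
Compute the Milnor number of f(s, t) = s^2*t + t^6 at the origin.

7

The Hessian of f at 0 has rank 0. Corank 2; j^3 = s^2*t has shape L^2 M (L != M), so D-series; mu = 7 gives D_7.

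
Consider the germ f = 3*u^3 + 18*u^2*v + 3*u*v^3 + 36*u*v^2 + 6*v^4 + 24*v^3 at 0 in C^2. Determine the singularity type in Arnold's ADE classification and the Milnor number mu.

The Hessian of f at 0 has rank 0. Corank 2; j^3 = 3*(u + 2*v)^3 is a perfect cube, so E-series; the 4-jet and mu = 7 give E_7.

Type E7, Milnor number mu = 7.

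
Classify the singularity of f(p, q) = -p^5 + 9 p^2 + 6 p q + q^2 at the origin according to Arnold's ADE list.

A_{4}

The Hessian of f at 0 has rank 1. Corank 1: A-series; mu = 4 gives A_4.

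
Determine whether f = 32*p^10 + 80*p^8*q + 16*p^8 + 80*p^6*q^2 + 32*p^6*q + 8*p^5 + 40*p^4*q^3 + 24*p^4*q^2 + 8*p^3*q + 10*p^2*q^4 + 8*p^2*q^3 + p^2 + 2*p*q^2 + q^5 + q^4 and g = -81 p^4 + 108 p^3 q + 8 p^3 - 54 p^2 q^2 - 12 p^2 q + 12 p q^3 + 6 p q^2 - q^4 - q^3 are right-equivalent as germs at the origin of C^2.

No.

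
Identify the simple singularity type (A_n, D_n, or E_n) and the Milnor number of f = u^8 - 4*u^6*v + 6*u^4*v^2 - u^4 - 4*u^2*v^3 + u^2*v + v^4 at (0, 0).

The Hessian of f at 0 is [[0, 0], [0, 0]] with rank 0, so corank 2. A Groebner basis of the Jacobian ideal J(f) in C{u,v} is {u^3, u^2/4 + v^3, u*v}; counting standard monomials gives mu = 5. Corank 2; j^3 = u^2*v has shape L^2 M (L != M), so D-series; mu = 5 gives D_5.

Type D5, Milnor number mu = 5.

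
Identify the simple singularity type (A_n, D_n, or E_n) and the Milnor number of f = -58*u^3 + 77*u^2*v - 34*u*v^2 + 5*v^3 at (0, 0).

The Hessian of f at 0 is [[0, 0], [0, 0]] with rank 0, so corank 2. A Groebner basis of the Jacobian ideal J(f) in C{u,v} is {v^3, u^2 - v^2/13, u*v - 4*v^2/13}; counting standard monomials gives mu = 4. Corank 2; j^3 = -(2*u - v)*(29*u^2 - 24*u*v + 5*v^2) splits into three distinct lines over C (the quadratic factor has nonzero discriminant), so D_4.

Type D_4, Milnor number mu = 4.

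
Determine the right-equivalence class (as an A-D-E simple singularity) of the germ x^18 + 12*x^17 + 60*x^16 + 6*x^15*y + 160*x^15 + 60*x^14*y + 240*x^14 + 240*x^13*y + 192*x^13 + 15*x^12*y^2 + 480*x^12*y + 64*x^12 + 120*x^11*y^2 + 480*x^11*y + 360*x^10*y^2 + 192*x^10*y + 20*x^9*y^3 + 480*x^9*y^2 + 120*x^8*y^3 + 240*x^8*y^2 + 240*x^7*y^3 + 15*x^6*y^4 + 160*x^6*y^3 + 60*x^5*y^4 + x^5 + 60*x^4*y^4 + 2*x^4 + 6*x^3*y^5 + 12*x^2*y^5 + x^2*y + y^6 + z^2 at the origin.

D_7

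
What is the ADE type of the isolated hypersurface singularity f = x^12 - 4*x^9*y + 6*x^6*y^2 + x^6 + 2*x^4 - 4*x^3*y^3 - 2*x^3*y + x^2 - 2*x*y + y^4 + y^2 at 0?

A3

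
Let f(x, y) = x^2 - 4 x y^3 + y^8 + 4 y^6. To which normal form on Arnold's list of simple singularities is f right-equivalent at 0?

A_{7}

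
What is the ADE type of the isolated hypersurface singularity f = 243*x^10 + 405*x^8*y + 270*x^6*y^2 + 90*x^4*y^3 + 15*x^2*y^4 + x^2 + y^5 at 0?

The Hessian of f at 0 is [[2, 0], [0, 0]] with rank 1, so corank 1. A Groebner basis of the Jacobian ideal J(f) in C{x,y} is {y^4, x}; counting standard monomials gives mu = 4. Corank 1: A-series; mu = 4 gives A_4.

A_4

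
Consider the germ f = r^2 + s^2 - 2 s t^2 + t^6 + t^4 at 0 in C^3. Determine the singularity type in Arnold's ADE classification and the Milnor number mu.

The Hessian of f at 0 has rank 2. Corank 1: A-series; mu = 5 gives A_5.

Type A_5, Milnor number mu = 5.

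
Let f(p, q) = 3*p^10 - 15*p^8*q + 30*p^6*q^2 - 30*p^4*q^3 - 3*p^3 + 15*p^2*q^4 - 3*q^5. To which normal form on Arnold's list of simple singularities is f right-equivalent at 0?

E_{8}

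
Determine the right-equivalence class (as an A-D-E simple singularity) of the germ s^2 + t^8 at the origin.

A7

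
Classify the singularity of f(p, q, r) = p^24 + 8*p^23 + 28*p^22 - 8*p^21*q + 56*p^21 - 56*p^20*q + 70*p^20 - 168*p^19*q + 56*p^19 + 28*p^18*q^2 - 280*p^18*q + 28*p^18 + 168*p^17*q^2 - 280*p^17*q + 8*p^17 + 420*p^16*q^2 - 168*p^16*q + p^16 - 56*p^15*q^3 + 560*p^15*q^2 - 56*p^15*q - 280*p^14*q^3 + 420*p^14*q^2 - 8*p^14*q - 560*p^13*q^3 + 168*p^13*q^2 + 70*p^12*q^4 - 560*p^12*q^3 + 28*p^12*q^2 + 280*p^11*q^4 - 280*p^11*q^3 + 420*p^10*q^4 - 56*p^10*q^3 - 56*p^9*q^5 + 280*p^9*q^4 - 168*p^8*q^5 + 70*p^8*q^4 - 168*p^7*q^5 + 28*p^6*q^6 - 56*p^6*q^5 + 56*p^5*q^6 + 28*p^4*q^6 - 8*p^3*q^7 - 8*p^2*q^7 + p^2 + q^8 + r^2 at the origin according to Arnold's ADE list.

The Hessian of f at 0 has rank 2. Corank 1: A-series; mu = 7 gives A_7.

A_7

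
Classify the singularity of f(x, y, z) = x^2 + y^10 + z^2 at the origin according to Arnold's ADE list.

The Hessian of f at 0 has rank 2. Corank 1: A-series; mu = 9 gives A_9.

A9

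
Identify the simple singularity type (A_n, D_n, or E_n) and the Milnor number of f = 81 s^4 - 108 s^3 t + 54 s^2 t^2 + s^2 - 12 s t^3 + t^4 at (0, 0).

The Hessian of f at 0 has rank 1. Corank 1: A-series; mu = 3 gives A_3.

Type A_3, Milnor number mu = 3.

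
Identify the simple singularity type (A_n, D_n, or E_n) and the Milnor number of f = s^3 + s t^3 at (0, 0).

The Hessian of f at 0 has rank 0. Corank 2; j^3 = s^3 is a perfect cube, so E-series; the 4-jet and mu = 7 give E_7.

Type E7, Milnor number mu = 7.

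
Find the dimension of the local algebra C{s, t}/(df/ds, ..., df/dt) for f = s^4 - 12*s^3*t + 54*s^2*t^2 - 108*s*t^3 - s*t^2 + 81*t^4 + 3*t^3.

5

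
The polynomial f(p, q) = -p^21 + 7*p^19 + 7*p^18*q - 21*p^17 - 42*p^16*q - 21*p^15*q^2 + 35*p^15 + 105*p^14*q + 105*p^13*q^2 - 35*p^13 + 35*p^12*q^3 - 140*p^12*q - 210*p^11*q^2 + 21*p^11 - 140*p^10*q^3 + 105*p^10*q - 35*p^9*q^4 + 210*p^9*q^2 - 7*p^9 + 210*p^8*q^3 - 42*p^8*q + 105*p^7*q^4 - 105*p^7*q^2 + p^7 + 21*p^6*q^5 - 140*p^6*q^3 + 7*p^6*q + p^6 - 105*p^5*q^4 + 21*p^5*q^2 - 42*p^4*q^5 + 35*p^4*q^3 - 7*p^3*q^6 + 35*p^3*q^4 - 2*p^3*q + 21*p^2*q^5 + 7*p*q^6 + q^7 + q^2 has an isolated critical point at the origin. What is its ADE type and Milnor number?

Type A_6, Milnor number mu = 6.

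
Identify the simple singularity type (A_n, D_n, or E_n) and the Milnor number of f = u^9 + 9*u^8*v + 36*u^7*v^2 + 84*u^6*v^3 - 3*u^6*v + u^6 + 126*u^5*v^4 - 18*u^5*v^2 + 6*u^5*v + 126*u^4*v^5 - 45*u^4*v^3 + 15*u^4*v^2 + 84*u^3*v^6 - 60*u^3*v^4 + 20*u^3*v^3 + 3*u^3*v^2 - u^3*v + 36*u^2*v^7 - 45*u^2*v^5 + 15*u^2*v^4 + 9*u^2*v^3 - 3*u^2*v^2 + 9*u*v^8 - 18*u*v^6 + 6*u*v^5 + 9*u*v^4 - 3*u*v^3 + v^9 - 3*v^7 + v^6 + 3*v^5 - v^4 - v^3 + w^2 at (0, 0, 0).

Type E_{7}, Milnor number mu = 7.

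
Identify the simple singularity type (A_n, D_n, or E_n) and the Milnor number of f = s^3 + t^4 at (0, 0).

Type E_6, Milnor number mu = 6.

The Hessian of f at 0 is [[0, 0], [0, 0]] with rank 0, so corank 2. A Groebner basis of the Jacobian ideal J(f) in C{s,t} is {t^3, s^2}; counting standard monomials gives mu = 6. Corank 2; j^3 = s^3 is a perfect cube, so E-series; the 4-jet and mu = 6 give E_6.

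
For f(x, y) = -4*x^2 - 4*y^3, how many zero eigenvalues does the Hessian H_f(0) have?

Hessian at 0 has rank 1.

1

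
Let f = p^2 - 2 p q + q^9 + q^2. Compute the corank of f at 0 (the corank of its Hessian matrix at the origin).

1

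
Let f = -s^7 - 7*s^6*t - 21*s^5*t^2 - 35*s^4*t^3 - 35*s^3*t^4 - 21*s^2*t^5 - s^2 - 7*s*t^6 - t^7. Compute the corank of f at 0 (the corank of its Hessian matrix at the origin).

1

Hessian at 0 has rank 1.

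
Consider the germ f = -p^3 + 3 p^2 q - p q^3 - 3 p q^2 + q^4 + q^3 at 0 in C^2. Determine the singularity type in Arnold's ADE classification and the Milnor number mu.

The Hessian of f at 0 has rank 0. Corank 2; j^3 = -(p - q)^3 is a perfect cube, so E-series; the 4-jet and mu = 7 give E_7.

Type E7, Milnor number mu = 7.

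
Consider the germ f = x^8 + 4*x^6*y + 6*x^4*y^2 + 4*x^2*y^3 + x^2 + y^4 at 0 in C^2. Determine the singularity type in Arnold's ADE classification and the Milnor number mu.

The Hessian of f at 0 is [[2, 0], [0, 0]] with rank 1, so corank 1. A Groebner basis of the Jacobian ideal J(f) in C{x,y} is {y^3, x}; counting standard monomials gives mu = 3. Corank 1: A-series; mu = 3 gives A_3.

Type A_3, Milnor number mu = 3.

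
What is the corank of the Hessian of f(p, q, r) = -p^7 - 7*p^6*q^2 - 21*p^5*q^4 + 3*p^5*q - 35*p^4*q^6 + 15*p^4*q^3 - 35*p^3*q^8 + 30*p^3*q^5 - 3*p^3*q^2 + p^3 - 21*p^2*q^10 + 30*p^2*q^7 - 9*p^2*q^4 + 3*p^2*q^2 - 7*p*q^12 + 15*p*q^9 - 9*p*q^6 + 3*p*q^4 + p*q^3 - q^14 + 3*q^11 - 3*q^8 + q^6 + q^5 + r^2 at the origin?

2

The Hessian at 0 is [[0, 0, 0], [0, 0, 0], [0, 0, 2]] of rank 1; hence corank 2.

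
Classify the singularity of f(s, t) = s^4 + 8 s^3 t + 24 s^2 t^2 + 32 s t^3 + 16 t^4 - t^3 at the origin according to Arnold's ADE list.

E_{6}

The Hessian of f at 0 has rank 0. Corank 2; j^3 = -t^3 is a perfect cube, so E-series; the 4-jet and mu = 6 give E_6.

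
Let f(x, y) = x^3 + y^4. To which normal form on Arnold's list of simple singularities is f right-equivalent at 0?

The Hessian of f at 0 has rank 0. Corank 2; j^3 = x^3 is a perfect cube, so E-series; the 4-jet and mu = 6 give E_6.

E_6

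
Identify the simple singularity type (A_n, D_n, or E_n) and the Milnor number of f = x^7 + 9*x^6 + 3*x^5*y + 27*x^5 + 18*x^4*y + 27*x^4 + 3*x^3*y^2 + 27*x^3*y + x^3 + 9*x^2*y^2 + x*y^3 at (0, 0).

Type E7, Milnor number mu = 7.

The Hessian of f at 0 is [[0, 0], [0, 0]] with rank 0, so corank 2. A Groebner basis of the Jacobian ideal J(f) in C{x,y} is {x^2/3 + y^4 + y^3/9, x^3, x^2*y - x^2/9 - y^3/27, 2*x^2/3 + x*y^2 + 2*y^3/9}; counting standard monomials gives mu = 7. Corank 2; j^3 = x^3 is a perfect cube, so E-series; the 4-jet and mu = 7 give E_7.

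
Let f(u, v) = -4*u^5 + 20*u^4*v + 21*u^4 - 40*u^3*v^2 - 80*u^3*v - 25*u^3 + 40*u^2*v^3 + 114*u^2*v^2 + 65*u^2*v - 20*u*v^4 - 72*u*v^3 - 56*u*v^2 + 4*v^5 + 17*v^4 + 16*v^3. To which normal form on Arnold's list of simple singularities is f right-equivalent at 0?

D_{5}

The Hessian of f at 0 has rank 0. Corank 2; j^3 = -(u - v)*(5*u - 4*v)^2 has shape L^2 M (L != M), so D-series; mu = 5 gives D_5.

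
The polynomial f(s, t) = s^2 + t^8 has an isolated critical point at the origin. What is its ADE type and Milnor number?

Type A_{7}, Milnor number mu = 7.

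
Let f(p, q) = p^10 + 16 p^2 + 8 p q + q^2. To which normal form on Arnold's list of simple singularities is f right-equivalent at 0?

A_9

The Hessian of f at 0 has rank 1. Corank 1: A-series; mu = 9 gives A_9.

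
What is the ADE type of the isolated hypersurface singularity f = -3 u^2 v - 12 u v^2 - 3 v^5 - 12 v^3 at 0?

D_6

The Hessian of f at 0 is [[0, 0], [0, 0]] with rank 0, so corank 2. A Groebner basis of the Jacobian ideal J(f) in C{u,v} is {u^2/5 + v^4 - 4*v^2/5, u^3 + 8*v^3, u*v + 2*v^2}; counting standard monomials gives mu = 6. Corank 2; j^3 = -3*v*(u + 2*v)^2 has shape L^2 M (L != M), so D-series; mu = 6 gives D_6.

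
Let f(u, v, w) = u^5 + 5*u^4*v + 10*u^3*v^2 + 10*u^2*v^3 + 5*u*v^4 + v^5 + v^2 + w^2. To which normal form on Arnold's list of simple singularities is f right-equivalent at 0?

The Hessian of f at 0 has rank 2. Corank 1: A-series; mu = 4 gives A_4.

A_4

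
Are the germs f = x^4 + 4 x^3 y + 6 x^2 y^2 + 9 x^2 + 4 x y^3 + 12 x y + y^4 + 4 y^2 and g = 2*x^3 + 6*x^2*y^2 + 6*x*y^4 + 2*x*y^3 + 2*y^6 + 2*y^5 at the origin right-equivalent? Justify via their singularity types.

The Hessian of f at 0 has rank 1. Corank 1: A-series; mu = 3 gives A_3. The Hessian of g at 0 has rank 0. Corank 2; j^3 = 2*x^3 is a perfect cube, so E-series; the 4-jet and mu = 7 give E_7. f is A_3 but g is E_7, hence not right-equivalent.

No.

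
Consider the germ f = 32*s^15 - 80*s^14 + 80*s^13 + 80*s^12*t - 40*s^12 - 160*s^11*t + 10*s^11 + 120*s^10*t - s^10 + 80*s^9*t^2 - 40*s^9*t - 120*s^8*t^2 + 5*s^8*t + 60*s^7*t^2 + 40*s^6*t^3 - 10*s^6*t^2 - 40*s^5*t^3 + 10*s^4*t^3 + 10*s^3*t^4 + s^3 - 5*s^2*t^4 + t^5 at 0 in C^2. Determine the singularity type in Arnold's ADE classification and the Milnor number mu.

The Hessian of f at 0 is [[0, 0], [0, 0]] with rank 0, so corank 2. A Groebner basis of the Jacobian ideal J(f) in C{s,t} is {t^4, s^2}; counting standard monomials gives mu = 8. Corank 2; j^3 = s^3 is a perfect cube, so E-series; the 5-jet and mu = 8 give E_8.

Type E8, Milnor number mu = 8.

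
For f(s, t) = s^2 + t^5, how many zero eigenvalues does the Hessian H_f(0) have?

1

Hessian at 0 has rank 1.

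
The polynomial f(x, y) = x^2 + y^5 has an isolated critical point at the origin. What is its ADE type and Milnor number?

Type A_4, Milnor number mu = 4.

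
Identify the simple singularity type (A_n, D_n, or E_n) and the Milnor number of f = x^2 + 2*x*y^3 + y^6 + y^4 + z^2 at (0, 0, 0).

Type A_{3}, Milnor number mu = 3.

The Hessian of f at 0 has rank 2. Corank 1: A-series; mu = 3 gives A_3.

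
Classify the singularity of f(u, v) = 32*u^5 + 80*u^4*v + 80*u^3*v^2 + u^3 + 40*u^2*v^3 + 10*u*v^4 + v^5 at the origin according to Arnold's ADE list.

The Hessian of f at 0 has rank 0. Corank 2; j^3 = u^3 is a perfect cube, so E-series; the 5-jet and mu = 8 give E_8.

E8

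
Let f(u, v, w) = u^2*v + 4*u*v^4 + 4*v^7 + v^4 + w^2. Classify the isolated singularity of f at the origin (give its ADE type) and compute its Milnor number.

The Hessian of f at 0 has rank 1. Corank 2; j^3 = u^2*v has shape L^2 M (L != M), so D-series; mu = 5 gives D_5.

Type D_{5}, Milnor number mu = 5.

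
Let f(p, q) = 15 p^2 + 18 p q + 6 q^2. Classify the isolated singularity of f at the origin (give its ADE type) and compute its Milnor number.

Type A_1, Milnor number mu = 1.

The Hessian of f at 0 has rank 2. Corank 0: nondegenerate Morse point, so A_1.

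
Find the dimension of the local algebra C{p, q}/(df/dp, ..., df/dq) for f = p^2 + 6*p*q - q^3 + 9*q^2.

2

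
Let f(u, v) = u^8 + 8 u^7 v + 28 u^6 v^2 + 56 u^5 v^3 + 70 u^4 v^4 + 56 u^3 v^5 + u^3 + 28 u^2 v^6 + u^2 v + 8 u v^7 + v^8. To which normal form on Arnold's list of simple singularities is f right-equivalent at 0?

D_{9}

The Hessian of f at 0 has rank 0. Corank 2; j^3 = u^2*(u + v) has shape L^2 M (L != M), so D-series; mu = 9 gives D_9.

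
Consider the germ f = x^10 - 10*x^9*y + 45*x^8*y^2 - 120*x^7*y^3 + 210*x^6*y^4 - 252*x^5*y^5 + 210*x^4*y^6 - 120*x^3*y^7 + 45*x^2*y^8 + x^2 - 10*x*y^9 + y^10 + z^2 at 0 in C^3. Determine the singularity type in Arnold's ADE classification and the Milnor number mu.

Type A_{9}, Milnor number mu = 9.

The Hessian of f at 0 is [[2, 0, 0], [0, 0, 0], [0, 0, 2]] with rank 2, so corank 1. A Groebner basis of the Jacobian ideal J(f) in C{x,y,z} is {y^9, x, z}; counting standard monomials gives mu = 9. Corank 1: A-series; mu = 9 gives A_9.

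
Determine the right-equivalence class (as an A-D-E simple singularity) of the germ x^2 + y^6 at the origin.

A_{5}

The Hessian of f at 0 has rank 1. Corank 1: A-series; mu = 5 gives A_5.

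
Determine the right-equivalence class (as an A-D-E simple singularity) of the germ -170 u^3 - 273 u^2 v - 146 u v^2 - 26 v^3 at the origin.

The Hessian of f at 0 has rank 0. Corank 2; j^3 = -(2*u + v)*(85*u^2 + 94*u*v + 26*v^2) splits into three distinct lines over C (the quadratic factor has nonzero discriminant), so D_4.

D_4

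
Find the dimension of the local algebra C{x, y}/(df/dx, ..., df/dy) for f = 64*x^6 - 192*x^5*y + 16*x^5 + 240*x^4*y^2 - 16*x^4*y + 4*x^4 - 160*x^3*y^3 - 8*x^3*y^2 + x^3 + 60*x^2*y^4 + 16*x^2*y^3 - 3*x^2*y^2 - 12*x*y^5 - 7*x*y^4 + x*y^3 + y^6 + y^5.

7

The Hessian of f at 0 has rank 0. Corank 2; j^3 = x^3 is a perfect cube, so E-series; the 4-jet and mu = 7 give E_7.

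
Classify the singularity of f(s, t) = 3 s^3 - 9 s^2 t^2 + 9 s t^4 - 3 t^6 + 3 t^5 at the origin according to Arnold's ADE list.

The Hessian of f at 0 has rank 0. Corank 2; j^3 = 3*s^3 is a perfect cube, so E-series; the 5-jet and mu = 8 give E_8.

E_8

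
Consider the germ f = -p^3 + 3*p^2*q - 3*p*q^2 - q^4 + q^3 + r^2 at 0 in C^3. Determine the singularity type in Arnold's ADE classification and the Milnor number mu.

Type E_{6}, Milnor number mu = 6.

The Hessian of f at 0 has rank 1. Corank 2; j^3 = -(p - q)^3 is a perfect cube, so E-series; the 4-jet and mu = 6 give E_6.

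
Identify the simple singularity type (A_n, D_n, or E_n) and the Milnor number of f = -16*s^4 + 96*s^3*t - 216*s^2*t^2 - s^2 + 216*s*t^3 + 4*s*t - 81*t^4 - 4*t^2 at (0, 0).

Type A_{3}, Milnor number mu = 3.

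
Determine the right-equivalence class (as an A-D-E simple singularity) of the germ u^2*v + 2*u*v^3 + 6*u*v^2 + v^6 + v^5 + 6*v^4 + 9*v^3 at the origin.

D_7

The Hessian of f at 0 is [[0, 0], [0, 0]] with rank 0, so corank 2. A Groebner basis of the Jacobian ideal J(f) in C{u,v} is {u^3 - 3*u^2/2 - 57*u*v^2/2 + 99*u*v/2 + 162*v^2, u^2*v + u^2/6 + 37*u*v^2/6 - 17*u*v/2 - 27*v^2, u*v + v^3 + 3*v^2}; counting standard monomials gives mu = 7. Corank 2; j^3 = v*(u + 3*v)^2 has shape L^2 M (L != M), so D-series; mu = 7 gives D_7.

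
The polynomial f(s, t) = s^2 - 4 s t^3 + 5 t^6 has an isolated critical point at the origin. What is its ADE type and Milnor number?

The Hessian of f at 0 is [[2, 0], [0, 0]] with rank 1, so corank 1. A Groebner basis of the Jacobian ideal J(f) in C{s,t} is {s*t^2, -s/2 + t^3, s^2}; counting standard monomials gives mu = 5. Corank 1: A-series; mu = 5 gives A_5.

Type A_5, Milnor number mu = 5.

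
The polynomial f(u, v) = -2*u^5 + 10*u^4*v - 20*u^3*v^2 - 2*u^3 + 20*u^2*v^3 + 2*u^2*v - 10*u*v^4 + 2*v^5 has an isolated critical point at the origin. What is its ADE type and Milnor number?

Type D6, Milnor number mu = 6.

The Hessian of f at 0 has rank 0. Corank 2; j^3 = -2*u^2*(u - v) has shape L^2 M (L != M), so D-series; mu = 6 gives D_6.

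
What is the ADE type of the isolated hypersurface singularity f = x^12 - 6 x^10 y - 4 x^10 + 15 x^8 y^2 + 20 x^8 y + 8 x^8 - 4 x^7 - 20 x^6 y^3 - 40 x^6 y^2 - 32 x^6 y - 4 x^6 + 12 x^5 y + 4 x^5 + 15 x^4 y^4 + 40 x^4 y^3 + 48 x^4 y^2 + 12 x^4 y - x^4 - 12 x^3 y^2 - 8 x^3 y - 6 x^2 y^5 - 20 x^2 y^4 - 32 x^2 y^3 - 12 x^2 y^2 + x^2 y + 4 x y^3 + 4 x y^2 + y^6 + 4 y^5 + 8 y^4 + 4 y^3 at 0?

D_7

The Hessian of f at 0 is [[0, 0], [0, 0]] with rank 0, so corank 2. A Groebner basis of the Jacobian ideal J(f) in C{x,y} is {5*x^2/132 + 119*x*y/528 + y^4 - 39*y^3/88 + 79*y^2/264, x^3 - 10*x^2/11 - 53*x*y/22 + 7*y^3/11 - 13*y^2/11, x^2*y + 14*x^2/165 - 52*x*y/165 - 4*y^3/55 - 32*y^2/33, x^2/30 + x*y^2 + 43*x*y/120 + 13*y^3/20 + 7*y^2/12}; counting standard monomials gives mu = 7. Corank 2; j^3 = y*(x + 2*y)^2 has shape L^2 M (L != M), so D-series; mu = 7 gives D_7.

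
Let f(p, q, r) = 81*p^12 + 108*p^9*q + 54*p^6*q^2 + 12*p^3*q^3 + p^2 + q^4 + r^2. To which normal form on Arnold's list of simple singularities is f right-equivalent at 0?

The Hessian of f at 0 is [[2, 0, 0], [0, 0, 0], [0, 0, 2]] with rank 2, so corank 1. A Groebner basis of the Jacobian ideal J(f) in C{p,q,r} is {q^3, p, r}; counting standard monomials gives mu = 3. Corank 1: A-series; mu = 3 gives A_3.

A3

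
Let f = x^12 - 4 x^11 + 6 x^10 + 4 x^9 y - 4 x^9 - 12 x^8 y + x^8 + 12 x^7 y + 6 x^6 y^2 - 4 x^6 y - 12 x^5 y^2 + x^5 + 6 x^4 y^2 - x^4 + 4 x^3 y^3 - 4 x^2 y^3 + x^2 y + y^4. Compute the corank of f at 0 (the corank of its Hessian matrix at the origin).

The Hessian at 0 is [[0, 0], [0, 0]] of rank 0; hence corank 2.

2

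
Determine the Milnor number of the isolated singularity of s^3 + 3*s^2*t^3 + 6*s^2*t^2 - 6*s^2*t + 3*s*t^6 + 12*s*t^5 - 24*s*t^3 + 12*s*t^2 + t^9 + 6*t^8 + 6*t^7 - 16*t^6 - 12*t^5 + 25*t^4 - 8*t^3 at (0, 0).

6

The Hessian of f at 0 has rank 0. Corank 2; j^3 = (s - 2*t)^3 is a perfect cube, so E-series; the 4-jet and mu = 6 give E_6.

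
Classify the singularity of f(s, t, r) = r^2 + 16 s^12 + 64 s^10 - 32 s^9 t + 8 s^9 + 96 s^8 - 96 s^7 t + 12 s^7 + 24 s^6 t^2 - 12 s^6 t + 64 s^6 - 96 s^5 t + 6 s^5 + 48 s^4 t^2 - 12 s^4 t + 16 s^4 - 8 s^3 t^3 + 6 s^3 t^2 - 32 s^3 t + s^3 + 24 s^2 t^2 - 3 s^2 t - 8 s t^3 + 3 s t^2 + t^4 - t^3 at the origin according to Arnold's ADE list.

E_6

The Hessian of f at 0 has rank 1. Corank 2; j^3 = (s - t)^3 is a perfect cube, so E-series; the 4-jet and mu = 6 give E_6.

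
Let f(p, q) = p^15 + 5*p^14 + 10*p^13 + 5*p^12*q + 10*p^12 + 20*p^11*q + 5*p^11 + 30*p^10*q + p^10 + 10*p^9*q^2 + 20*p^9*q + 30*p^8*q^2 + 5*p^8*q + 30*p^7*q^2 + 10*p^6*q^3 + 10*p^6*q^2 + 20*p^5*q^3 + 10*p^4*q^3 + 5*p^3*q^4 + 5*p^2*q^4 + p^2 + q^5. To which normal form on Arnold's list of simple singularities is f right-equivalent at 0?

The Hessian of f at 0 has rank 1. Corank 1: A-series; mu = 4 gives A_4.

A_{4}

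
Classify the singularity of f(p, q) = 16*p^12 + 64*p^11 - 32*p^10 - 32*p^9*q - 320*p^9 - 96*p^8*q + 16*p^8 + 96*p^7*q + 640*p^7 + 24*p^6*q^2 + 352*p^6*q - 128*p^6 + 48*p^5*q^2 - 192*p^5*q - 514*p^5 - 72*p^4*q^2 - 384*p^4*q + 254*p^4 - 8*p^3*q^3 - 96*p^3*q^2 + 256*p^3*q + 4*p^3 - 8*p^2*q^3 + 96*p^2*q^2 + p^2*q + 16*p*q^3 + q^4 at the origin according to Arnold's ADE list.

D_5

The Hessian of f at 0 has rank 0. Corank 2; j^3 = p^2*(4*p + q) has shape L^2 M (L != M), so D-series; mu = 5 gives D_5.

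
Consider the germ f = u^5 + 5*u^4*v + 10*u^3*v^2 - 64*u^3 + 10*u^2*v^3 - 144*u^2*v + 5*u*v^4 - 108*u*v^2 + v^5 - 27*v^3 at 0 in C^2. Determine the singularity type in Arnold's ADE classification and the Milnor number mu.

The Hessian of f at 0 has rank 0. Corank 2; j^3 = -(4*u + 3*v)^3 is a perfect cube, so E-series; the 5-jet and mu = 8 give E_8.

Type E_{8}, Milnor number mu = 8.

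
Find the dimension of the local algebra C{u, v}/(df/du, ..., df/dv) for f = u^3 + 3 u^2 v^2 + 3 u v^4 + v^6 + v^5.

The Hessian of f at 0 has rank 0. Corank 2; j^3 = u^3 is a perfect cube, so E-series; the 5-jet and mu = 8 give E_8.

8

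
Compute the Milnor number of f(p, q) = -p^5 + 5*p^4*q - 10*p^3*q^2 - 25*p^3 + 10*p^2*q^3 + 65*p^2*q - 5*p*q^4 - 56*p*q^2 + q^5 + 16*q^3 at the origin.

6

The Hessian of f at 0 is [[0, 0], [0, 0]] with rank 0, so corank 2. A Groebner basis of the Jacobian ideal J(f) in C{p,q} is {625*p*q + q^4 - 500*q^2, p*q^2 - 4*q^3/5, p^2 - 9*p*q/5 + 4*q^2/5}; counting standard monomials gives mu = 6. Corank 2; j^3 = -(p - q)*(5*p - 4*q)^2 has shape L^2 M (L != M), so D-series; mu = 6 gives D_6.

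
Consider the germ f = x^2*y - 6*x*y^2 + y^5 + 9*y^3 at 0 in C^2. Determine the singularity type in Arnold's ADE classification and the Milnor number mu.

Type D6, Milnor number mu = 6.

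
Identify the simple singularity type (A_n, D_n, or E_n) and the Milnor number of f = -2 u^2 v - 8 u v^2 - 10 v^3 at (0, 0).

Type D_{4}, Milnor number mu = 4.

The Hessian of f at 0 is [[0, 0], [0, 0]] with rank 0, so corank 2. A Groebner basis of the Jacobian ideal J(f) in C{u,v} is {v^3, u^2 - v^2, u*v + 2*v^2}; counting standard monomials gives mu = 4. Corank 2; j^3 = -2*v*(u^2 + 4*u*v + 5*v^2) splits into three distinct lines over C (the quadratic factor has nonzero discriminant), so D_4.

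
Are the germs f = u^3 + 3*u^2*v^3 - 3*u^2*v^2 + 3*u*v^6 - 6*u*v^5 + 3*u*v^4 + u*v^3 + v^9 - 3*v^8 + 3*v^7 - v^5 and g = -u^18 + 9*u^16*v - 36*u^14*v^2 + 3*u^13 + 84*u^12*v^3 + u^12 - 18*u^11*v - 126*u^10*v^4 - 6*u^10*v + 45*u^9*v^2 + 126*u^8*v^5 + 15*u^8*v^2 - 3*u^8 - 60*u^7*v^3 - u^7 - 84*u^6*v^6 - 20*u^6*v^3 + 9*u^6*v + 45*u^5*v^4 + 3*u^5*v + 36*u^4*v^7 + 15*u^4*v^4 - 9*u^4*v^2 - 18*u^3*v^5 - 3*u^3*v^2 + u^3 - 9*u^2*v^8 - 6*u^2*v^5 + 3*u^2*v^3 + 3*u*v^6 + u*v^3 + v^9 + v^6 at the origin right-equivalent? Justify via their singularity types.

The Hessian of f at 0 has rank 0. Corank 2; j^3 = u^3 is a perfect cube, so E-series; the 4-jet and mu = 7 give E_7. The Hessian of g at 0 has rank 0. Corank 2; j^3 = u^3 is a perfect cube, so E-series; the 4-jet and mu = 7 give E_7. Both have type E_7, hence right-equivalent.

Yes.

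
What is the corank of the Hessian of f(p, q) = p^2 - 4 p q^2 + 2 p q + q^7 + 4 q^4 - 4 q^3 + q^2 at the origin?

1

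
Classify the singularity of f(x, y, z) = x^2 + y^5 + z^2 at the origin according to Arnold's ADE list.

A_4

The Hessian of f at 0 has rank 2. Corank 1: A-series; mu = 4 gives A_4.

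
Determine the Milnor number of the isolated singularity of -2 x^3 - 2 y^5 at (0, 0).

8

The Hessian of f at 0 is [[0, 0], [0, 0]] with rank 0, so corank 2. A Groebner basis of the Jacobian ideal J(f) in C{x,y} is {y^4, x^2}; counting standard monomials gives mu = 8. Corank 2; j^3 = -2*x^3 is a perfect cube, so E-series; the 5-jet and mu = 8 give E_8.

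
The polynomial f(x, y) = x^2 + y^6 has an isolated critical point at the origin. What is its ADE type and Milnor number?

Type A_5, Milnor number mu = 5.

The Hessian of f at 0 is [[2, 0], [0, 0]] with rank 1, so corank 1. A Groebner basis of the Jacobian ideal J(f) in C{x,y} is {y^5, x}; counting standard monomials gives mu = 5. Corank 1: A-series; mu = 5 gives A_5.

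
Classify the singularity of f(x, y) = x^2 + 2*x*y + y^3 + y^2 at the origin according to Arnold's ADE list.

A_{2}

The Hessian of f at 0 has rank 1. Corank 1: A-series; mu = 2 gives A_2.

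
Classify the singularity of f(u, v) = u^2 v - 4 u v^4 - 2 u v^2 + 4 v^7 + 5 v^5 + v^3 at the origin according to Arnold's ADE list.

The Hessian of f at 0 has rank 0. Corank 2; j^3 = v*(u - v)^2 has shape L^2 M (L != M), so D-series; mu = 6 gives D_6.

D_6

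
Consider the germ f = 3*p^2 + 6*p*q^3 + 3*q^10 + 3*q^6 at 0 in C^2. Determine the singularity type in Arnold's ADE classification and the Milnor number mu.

Type A9, Milnor number mu = 9.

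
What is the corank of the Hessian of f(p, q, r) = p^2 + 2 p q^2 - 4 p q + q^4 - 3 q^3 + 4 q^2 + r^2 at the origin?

1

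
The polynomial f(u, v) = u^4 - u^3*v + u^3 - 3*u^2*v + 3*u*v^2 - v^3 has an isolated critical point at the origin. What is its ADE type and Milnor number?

Type E7, Milnor number mu = 7.

The Hessian of f at 0 has rank 0. Corank 2; j^3 = (u - v)^3 is a perfect cube, so E-series; the 4-jet and mu = 7 give E_7.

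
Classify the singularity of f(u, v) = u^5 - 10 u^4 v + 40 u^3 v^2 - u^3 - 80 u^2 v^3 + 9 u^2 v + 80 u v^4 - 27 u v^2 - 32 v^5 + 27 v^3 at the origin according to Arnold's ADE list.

E_8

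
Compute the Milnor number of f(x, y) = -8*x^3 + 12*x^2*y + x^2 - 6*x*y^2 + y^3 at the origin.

The Hessian of f at 0 has rank 1. Corank 1: A-series; mu = 2 gives A_2.

2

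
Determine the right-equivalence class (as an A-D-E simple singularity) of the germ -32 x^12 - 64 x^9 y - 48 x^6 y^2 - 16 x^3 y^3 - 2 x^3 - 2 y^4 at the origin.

E_6

The Hessian of f at 0 has rank 0. Corank 2; j^3 = -2*x^3 is a perfect cube, so E-series; the 4-jet and mu = 6 give E_6.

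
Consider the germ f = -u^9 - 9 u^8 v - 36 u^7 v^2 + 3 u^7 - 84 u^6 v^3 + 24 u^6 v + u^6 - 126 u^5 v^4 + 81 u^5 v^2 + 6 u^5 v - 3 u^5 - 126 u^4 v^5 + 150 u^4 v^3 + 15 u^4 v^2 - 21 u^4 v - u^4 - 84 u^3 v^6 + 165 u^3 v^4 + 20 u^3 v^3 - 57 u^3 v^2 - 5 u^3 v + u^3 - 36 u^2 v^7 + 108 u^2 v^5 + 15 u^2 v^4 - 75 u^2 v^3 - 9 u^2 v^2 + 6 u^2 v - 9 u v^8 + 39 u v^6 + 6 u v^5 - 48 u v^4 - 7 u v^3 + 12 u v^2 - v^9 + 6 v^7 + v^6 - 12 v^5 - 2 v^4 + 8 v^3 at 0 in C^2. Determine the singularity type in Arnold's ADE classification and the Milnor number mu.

The Hessian of f at 0 is [[0, 0], [0, 0]] with rank 0, so corank 2. A Groebner basis of the Jacobian ideal J(f) in C{u,v} is {3*u^2 + 12*u*v + v^4 + v^3 + 12*v^2, u^3 - 18*u^2 - 72*u*v + 2*v^3 - 72*v^2, u^2*v + 7*u^2 + 28*u*v - 5*v^3/3 + 28*v^2, -2*u^2 + u*v^2 - 8*u*v + 4*v^3/3 - 8*v^2}; counting standard monomials gives mu = 7. Corank 2; j^3 = (u + 2*v)^3 is a perfect cube, so E-series; the 4-jet and mu = 7 give E_7.

Type E_{7}, Milnor number mu = 7.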